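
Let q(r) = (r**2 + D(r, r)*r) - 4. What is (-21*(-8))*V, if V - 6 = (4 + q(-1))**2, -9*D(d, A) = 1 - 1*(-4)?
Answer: 38192/27 ≈ 1414.5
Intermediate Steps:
D(d, A) = -5/9 (D(d, A) = -(1 - 1*(-4))/9 = -(1 + 4)/9 = -1/9*5 = -5/9)
q(r) = -4 + r**2 - 5*r/9 (q(r) = (r**2 - 5*r/9) - 4 = -4 + r**2 - 5*r/9)
V = 682/81 (V = 6 + (4 + (-4 + (-1)**2 - 5/9*(-1)))**2 = 6 + (4 + (-4 + 1 + 5/9))**2 = 6 + (4 - 22/9)**2 = 6 + (14/9)**2 = 6 + 196/81 = 682/81 ≈ 8.4198)
(-21*(-8))*V = -21*(-8)*(682/81) = 168*(682/81) = 38192/27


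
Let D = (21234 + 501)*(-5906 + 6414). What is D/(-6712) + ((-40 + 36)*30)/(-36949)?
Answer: -101991786045/62000422 ≈ -1645.0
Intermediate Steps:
D = 11041380 (D = 21735*508 = 11041380)
D/(-6712) + ((-40 + 36)*30)/(-36949) = 11041380/(-6712) + ((-40 + 36)*30)/(-36949) = 11041380*(-1/6712) - 4*30*(-1/36949) = -2760345/1678 - 120*(-1/36949) = -2760345/1678 + 120/36949 = -101991786045/62000422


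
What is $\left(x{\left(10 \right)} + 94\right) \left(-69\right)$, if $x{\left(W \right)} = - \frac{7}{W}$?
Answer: $- \frac{64377}{10} \approx -6437.7$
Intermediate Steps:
$\left(x{\left(10 \right)} + 94\right) \left(-69\right) = \left(- \frac{7}{10} + 94\right) \left(-69\right) = \frac{933}{10} \left(-69\right) = - \frac{64377}{10}$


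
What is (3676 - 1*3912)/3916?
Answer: -59/979 ≈ -0.060266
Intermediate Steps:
(3676 - 1*3912)/3916 = (3676 - 3912)*(1/3916) = -236*1/3916 = -59/979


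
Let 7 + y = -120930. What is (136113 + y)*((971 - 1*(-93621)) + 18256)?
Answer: 1712581248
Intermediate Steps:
y = -120937 (y = -7 - 120930 = -120937)
(136113 + y)*((971 - 1*(-93621)) + 18256) = (136113 - 120937)*((971 - 1*(-93621)) + 18256) = 15176*((971 + 93621) + 18256) = 15176*(94592 + 18256) = 15176*112848 = 1712581248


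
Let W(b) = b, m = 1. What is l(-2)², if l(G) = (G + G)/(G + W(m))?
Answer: 16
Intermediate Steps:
l(G) = 2*G/(1 + G) (l(G) = (G + G)/(G + 1) = (2*G)/(1 + G) = 2*G/(1 + G))
l(-2)² = (2*(-2)/(1 - 2))² = (2*(-2)/(-1))² = (2*(-2)*(-1))² = 4² = 16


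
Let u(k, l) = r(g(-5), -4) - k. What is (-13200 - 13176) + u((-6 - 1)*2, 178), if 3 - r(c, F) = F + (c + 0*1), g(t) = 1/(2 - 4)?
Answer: -52709/2 ≈ -26355.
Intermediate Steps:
g(t) = -1/2 (g(t) = 1/(-2) = -1/2)
r(c, F) = 3 - F - c (r(c, F) = 3 - (F + (c + 0*1)) = 3 - (F + (c + 0)) = 3 - (F + c) = 3 + (-F - c) = 3 - F - c)
u(k, l) = 15/2 - k (u(k, l) = (3 - 1*(-4) - 1*(-1/2)) - k = (3 + 4 + 1/2) - k = 15/2 - k)
(-13200 - 13176) + u((-6 - 1)*2, 178) = (-13200 - 13176) + (15/2 - (-6 - 1)*2) = -26376 + (15/2 - (-7)*2) = -26376 + (15/2 - 1*(-14)) = -26376 + (15/2 + 14) = -26376 + 43/2 = -52709/2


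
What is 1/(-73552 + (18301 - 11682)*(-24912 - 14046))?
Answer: -1/257936554 ≈ -3.8769e-9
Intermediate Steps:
1/(-73552 + (18301 - 11682)*(-24912 - 14046)) = 1/(-73552 + 6619*(-38958)) = 1/(-73552 - 257863002) = 1/(-257936554) = -1/257936554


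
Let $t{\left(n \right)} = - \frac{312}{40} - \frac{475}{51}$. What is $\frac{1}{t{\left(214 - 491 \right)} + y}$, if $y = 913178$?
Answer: $\frac{255}{232856026} \approx 1.0951 \cdot 10^{-6}$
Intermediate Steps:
$t{\left(n \right)} = - \frac{4364}{255}$ ($t{\left(n \right)} = \left(-312\right) \frac{1}{40} - \frac{475}{51} = - \frac{39}{5} - \frac{475}{51} = - \frac{4364}{255}$)
$\frac{1}{t{\left(214 - 491 \right)} + y} = \frac{1}{- \frac{4364}{255} + 913178} = \frac{1}{\frac{232856026}{255}} = \frac{255}{232856026}$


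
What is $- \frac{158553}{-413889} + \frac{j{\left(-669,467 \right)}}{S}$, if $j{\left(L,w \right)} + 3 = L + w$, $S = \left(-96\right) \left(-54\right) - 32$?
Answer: $\frac{4979713}{14505824} \approx 0.34329$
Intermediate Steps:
$S = 5152$ ($S = 5184 - 32 = 5152$)
$j{\left(L,w \right)} = -3 + L + w$ ($j{\left(L,w \right)} = -3 + \left(L + w\right) = -3 + L + w$)
$- \frac{158553}{-413889} + \frac{j{\left(-669,467 \right)}}{S} = - \frac{158553}{-413889} + \frac{-3 - 669 + 467}{5152} = \left(-158553\right) \left(- \frac{1}{413889}\right) - \frac{205}{5152} = \frac{52851}{137963} - \frac{205}{5152} = \frac{4979713}{14505824}$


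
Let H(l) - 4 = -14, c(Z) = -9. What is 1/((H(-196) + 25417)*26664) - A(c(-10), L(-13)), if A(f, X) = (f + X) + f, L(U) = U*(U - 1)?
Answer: -111102168671/677452248 ≈ -164.00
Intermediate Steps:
L(U) = U*(-1 + U)
A(f, X) = X + 2*f (A(f, X) = (X + f) + f = X + 2*f)
H(l) = -10 (H(l) = 4 - 14 = -10)
1/((H(-196) + 25417)*26664) - A(c(-10), L(-13)) = 1/((-10 + 25417)*26664) - (-13*(-1 - 13) + 2*(-9)) = (1/26664)/25407 - (-13*(-14) - 18) = (1/25407)*(1/26664) - (182 - 18) = 1/677452248 - 1*164 = 1/677452248 - 164 = -111102168671/677452248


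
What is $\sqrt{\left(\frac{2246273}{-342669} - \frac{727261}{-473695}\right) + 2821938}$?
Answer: $\frac{4 \sqrt{4647013650278048766721200195}}{162320591955} \approx 1679.9$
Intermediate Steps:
$\sqrt{\left(\frac{2246273}{-342669} - \frac{727261}{-473695}\right) + 2821938} = \sqrt{\left(2246273 \left(- \frac{1}{342669}\right) - - \frac{727261}{473695}\right) + 2821938} = \sqrt{\left(- \frac{2246273}{342669} + \frac{727261}{473695}\right) + 2821938} = \sqrt{- \frac{814838489126}{162320591955} + 2821938} = \sqrt{\frac{458057831781819664}{162320591955}} = \frac{4 \sqrt{4647013650278048766721200195}}{162320591955}$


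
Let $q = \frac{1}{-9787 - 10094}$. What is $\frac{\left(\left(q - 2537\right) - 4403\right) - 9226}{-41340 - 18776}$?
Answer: $\frac{321396247}{1195166196} \approx 0.26891$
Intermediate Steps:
$q = - \frac{1}{19881}$ ($q = \frac{1}{-19881} = - \frac{1}{19881} \approx -5.0299 \cdot 10^{-5}$)
$\frac{\left(\left(q - 2537\right) - 4403\right) - 9226}{-41340 - 18776} = \frac{\left(\left(- \frac{1}{19881} - 2537\right) - 4403\right) - 9226}{-41340 - 18776} = \frac{\left(- \frac{50438098}{19881} - 4403\right) - 9226}{-60116} = \left(- \frac{137974141}{19881} - 9226\right) \left(- \frac{1}{60116}\right) = \left(- \frac{321396247}{19881}\right) \left(- \frac{1}{60116}\right) = \frac{321396247}{1195166196}$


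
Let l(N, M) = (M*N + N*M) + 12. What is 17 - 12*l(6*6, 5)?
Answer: -4447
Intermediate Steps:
l(N, M) = 12 + 2*M*N (l(N, M) = (M*N + M*N) + 12 = 2*M*N + 12 = 12 + 2*M*N)
17 - 12*l(6*6, 5) = 17 - 12*(12 + 2*5*(6*6)) = 17 - 12*(12 + 2*5*36) = 17 - 12*(12 + 360) = 17 - 12*372 = 17 - 4464 = -4447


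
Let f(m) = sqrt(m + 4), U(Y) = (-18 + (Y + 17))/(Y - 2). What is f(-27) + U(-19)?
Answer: 20/21 + I*sqrt(23) ≈ 0.95238 + 4.7958*I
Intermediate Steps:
U(Y) = (-1 + Y)/(-2 + Y) (U(Y) = (-18 + (17 + Y))/(-2 + Y) = (-1 + Y)/(-2 + Y))
f(m) = sqrt(4 + m)
f(-27) + U(-19) = sqrt(4 - 27) + (-1 - 19)/(-2 - 19) = sqrt(-23) - 20/(-21) = I*sqrt(23) - 1/21*(-20) = I*sqrt(23) + 20/21 = 20/21 + I*sqrt(23)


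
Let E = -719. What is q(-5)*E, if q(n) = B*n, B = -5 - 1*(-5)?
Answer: 0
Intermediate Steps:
B = 0 (B = -5 + 5 = 0)
q(n) = 0 (q(n) = 0*n = 0)
q(-5)*E = 0*(-719) = 0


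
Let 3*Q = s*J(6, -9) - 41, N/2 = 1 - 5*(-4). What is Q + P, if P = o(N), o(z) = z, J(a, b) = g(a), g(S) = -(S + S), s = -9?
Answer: 193/3 ≈ 64.333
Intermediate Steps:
g(S) = -2*S
J(a, b) = -2*a
N = 42 (N = 2*(1 - 5*(-4)) = 2*(1 + 20) = 2*21 = 42)
P = 42
Q = 67/3 (Q = (-(-18)*6 - 41)/3 = (-9*(-12) - 41)/3 = (108 - 41)/3 = (⅓)*67 = 67/3 ≈ 22.333)
Q + P = 67/3 + 42 = 193/3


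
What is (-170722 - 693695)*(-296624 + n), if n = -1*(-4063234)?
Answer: -3255921716370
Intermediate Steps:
n = 4063234
(-170722 - 693695)*(-296624 + n) = (-170722 - 693695)*(-296624 + 4063234) = -864417*3766610 = -3255921716370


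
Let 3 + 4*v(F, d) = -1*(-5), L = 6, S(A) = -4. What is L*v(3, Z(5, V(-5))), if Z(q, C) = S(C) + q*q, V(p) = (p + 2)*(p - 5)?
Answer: 3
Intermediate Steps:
V(p) = (-5 + p)*(2 + p) (V(p) = (2 + p)*(-5 + p) = (-5 + p)*(2 + p))
Z(q, C) = -4 + q**2 (Z(q, C) = -4 + q*q = -4 + q**2)
v(F, d) = 1/2 (v(F, d) = -3/4 + (-1*(-5))/4 = -3/4 + (1/4)*5 = -3/4 + 5/4 = 1/2)
L*v(3, Z(5, V(-5))) = 6*(1/2) = 3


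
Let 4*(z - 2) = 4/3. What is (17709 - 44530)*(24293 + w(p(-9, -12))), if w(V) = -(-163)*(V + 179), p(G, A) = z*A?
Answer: -1311707826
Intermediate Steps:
z = 7/3 (z = 2 + (4/3)/4 = 2 + (4*(⅓))/4 = 2 + (¼)*(4/3) = 2 + ⅓ = 7/3 ≈ 2.3333)
p(G, A) = 7*A/3
w(V) = 29177 + 163*V (w(V) = -(-163)*(179 + V) = -(-29177 - 163*V) = 29177 + 163*V)
(17709 - 44530)*(24293 + w(p(-9, -12))) = (17709 - 44530)*(24293 + (29177 + 163*((7/3)*(-12)))) = -26821*(24293 + (29177 + 163*(-28))) = -26821*(24293 + (29177 - 4564)) = -26821*(24293 + 24613) = -26821*48906 = -1311707826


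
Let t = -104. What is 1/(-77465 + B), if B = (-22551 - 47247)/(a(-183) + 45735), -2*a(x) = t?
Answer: -45787/3546959753 ≈ -1.2909e-5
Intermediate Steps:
a(x) = 52 (a(x) = -1/2*(-104) = 52)
B = -69798/45787 (B = (-22551 - 47247)/(52 + 45735) = -69798/45787 ≈ -1.5244)
1/(-77465 + B) = 1/(-77465 - 69798/45787) = 1/(-3546959753/45787) = -45787/3546959753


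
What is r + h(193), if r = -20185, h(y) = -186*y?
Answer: -56083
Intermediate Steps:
r + h(193) = -20185 - 186*193 = -20185 - 35898 = -56083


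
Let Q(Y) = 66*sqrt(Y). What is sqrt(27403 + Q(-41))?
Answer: sqrt(27403 + 66*I*sqrt(41)) ≈ 165.54 + 1.276*I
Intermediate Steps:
sqrt(27403 + Q(-41)) = sqrt(27403 + 66*sqrt(-41)) = sqrt(27403 + 66*(I*sqrt(41))) = sqrt(27403 + 66*I*sqrt(41))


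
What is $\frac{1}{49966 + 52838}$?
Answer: $\frac{1}{102804} \approx 9.7272 \cdot 10^{-6}$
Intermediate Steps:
$\frac{1}{49966 + 52838} = \frac{1}{102804}$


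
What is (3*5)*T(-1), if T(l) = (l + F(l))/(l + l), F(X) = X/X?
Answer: 0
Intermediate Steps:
F(X) = 1
T(l) = (1 + l)/(2*l) (T(l) = (l + 1)/(l + l) = (1 + l)/((2*l)) = (1 + l)*(1/(2*l)) = (1 + l)/(2*l))
(3*5)*T(-1) = (3*5)*((½)*(1 - 1)/(-1)) = 15*((½)*(-1)*0) = 15*0 = 0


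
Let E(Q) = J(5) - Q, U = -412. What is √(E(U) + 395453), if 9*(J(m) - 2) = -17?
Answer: √3562786/3 ≈ 629.18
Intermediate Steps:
J(m) = ⅑ (J(m) = 2 + (⅑)*(-17) = 2 - 17/9 = ⅑)
E(Q) = ⅑ - Q
√(E(U) + 395453) = √((⅑ - 1*(-412)) + 395453) = √((⅑ + 412) + 395453) = √(3709/9 + 395453) = √(3562786/9) = √3562786/3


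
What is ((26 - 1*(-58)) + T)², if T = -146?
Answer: 3844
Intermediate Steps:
((26 - 1*(-58)) + T)² = ((26 - 1*(-58)) - 146)² = ((26 + 58) - 146)² = (84 - 146)² = (-62)² = 3844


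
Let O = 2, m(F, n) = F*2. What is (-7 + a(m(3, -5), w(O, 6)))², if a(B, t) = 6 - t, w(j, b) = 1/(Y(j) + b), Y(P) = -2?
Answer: 25/16 ≈ 1.5625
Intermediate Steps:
m(F, n) = 2*F
w(j, b) = 1/(-2 + b)
(-7 + a(m(3, -5), w(O, 6)))² = (-7 + (6 - 1/(-2 + 6)))² = (-7 + (6 - 1/4))² = (-7 + (6 - 1*¼))² = (-7 + (6 - ¼))² = (-7 + 23/4)² = (-5/4)² = 25/16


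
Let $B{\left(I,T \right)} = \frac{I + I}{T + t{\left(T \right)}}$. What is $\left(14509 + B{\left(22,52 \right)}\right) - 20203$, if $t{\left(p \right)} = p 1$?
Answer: $- \frac{148033}{26} \approx -5693.6$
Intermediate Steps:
$t{\left(p \right)} = p$
$B{\left(I,T \right)} = \frac{I}{T}$ ($B{\left(I,T \right)} = \frac{I + I}{T + T} = \frac{2 I}{2 T} = 2 I \frac{1}{2 T} = \frac{I}{T}$)
$\left(14509 + B{\left(22,52 \right)}\right) - 20203 = \left(14509 + \frac{22}{52}\right) - 20203 = \left(14509 + 22 \cdot \frac{1}{52}\right) - 20203 = \left(14509 + \frac{11}{26}\right) - 20203 = \frac{377245}{26} - 20203 = - \frac{148033}{26}$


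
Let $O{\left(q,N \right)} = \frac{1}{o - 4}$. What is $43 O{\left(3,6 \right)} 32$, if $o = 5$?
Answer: $1376$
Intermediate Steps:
$O{\left(q,N \right)} = 1$ ($O{\left(q,N \right)} = \frac{1}{5 - 4} = 1^{-1} = 1$)
$43 O{\left(3,6 \right)} 32 = 43 \cdot 1 \cdot 32 = 43 \cdot 32 = 1376$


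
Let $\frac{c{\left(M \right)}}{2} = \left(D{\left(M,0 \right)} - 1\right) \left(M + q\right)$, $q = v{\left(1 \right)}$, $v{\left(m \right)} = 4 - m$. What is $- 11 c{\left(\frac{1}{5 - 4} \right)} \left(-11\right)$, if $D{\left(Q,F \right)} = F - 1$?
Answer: $-1936$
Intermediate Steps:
$D{\left(Q,F \right)} = -1 + F$
$q = 3$ ($q = 4 - 1 = 3$)
$c{\left(M \right)} = -12 - 4 M$ ($c{\left(M \right)} = 2 \left(\left(-1 + 0\right) - 1\right) \left(M + 3\right) = 2 \left(-1 - 1\right) \left(3 + M\right) = 2 \left(- 2 \left(3 + M\right)\right) = 2 \left(-6 - 2 M\right) = -12 - 4 M$)
$- 11 c{\left(\frac{1}{5 - 4} \right)} \left(-11\right) = - 11 \left(-12 - \frac{4}{5 - 4}\right) \left(-11\right) = - 11 \left(-12 - \frac{4}{1}\right) \left(-11\right) = - 11 \left(-12 - 4\right) \left(-11\right) = \left(-11\right) \left(-16\right) \left(-11\right) = 176 \left(-11\right) = -1936$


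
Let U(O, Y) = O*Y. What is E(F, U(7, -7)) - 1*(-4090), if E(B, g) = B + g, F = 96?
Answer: 4137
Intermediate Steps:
E(F, U(7, -7)) - 1*(-4090) = (96 + 7*(-7)) - 1*(-4090) = (96 - 49) + 4090 = 47 + 4090 = 4137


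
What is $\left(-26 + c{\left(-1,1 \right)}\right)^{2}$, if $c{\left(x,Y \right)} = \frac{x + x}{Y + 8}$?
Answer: $\frac{55696}{81} \approx 687.6$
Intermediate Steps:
$c{\left(x,Y \right)} = \frac{2 x}{8 + Y}$
$\left(-26 + c{\left(-1,1 \right)}\right)^{2} = \left(-26 + 2 \left(-1\right) \frac{1}{8 + 1}\right)^{2} = \left(-26 + 2 \left(-1\right) \frac{1}{9}\right)^{2} = \left(-26 - \frac{2}{9}\right)^{2} = \left(- \frac{236}{9}\right)^{2} = \frac{55696}{81}$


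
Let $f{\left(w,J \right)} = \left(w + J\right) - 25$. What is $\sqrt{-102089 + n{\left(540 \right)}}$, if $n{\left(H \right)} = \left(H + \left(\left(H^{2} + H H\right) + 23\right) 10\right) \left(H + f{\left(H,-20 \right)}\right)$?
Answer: $\sqrt{6036814861} \approx 77697.0$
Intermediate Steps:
$f{\left(w,J \right)} = -25 + J + w$ ($f{\left(w,J \right)} = \left(J + w\right) - 25 = -25 + J + w$)
$n{\left(H \right)} = \left(-45 + 2 H\right) \left(230 + H + 20 H^{2}\right)$ ($n{\left(H \right)} = \left(H + \left(\left(H^{2} + H H\right) + 23\right) 10\right) \left(H - \left(45 - H\right)\right) = \left(H + \left(\left(H^{2} + H^{2}\right) + 23\right) 10\right) \left(H + \left(-45 + H\right)\right) = \left(H + \left(2 H^{2} + 23\right) 10\right) \left(-45 + 2 H\right) = \left(H + \left(23 + 2 H^{2}\right) 10\right) \left(-45 + 2 H\right) = \left(H + \left(230 + 20 H^{2}\right)\right) \left(-45 + 2 H\right) = \left(230 + H + 20 H^{2}\right) \left(-45 + 2 H\right) = \left(-45 + 2 H\right) \left(230 + H + 20 H^{2}\right)$)
$\sqrt{-102089 + n{\left(540 \right)}} = \sqrt{-102089 + \left(-10350 - 898 \cdot 540^{2} + 40 \cdot 540^{3} + 415 \cdot 540\right)} = \sqrt{-102089 + \left(-10350 - 261856800 + 40 \cdot 157464000 + 224100\right)} = \sqrt{-102089 + \left(-10350 - 261856800 + 6298560000 + 224100\right)} = \sqrt{-102089 + 6036916950} = \sqrt{6036814861}$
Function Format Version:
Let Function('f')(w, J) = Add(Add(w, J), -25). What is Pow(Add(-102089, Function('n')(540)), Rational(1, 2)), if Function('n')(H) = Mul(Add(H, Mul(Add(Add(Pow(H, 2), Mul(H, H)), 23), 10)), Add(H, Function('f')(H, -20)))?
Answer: Pow(6036814861, Rational(1, 2)) ≈ 77697.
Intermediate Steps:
Function('f')(w, J) = Add(-25, J, w) (Function('f')(w, J) = Add(Add(J, w), -25) = Add(-25, J, w))
Function('n')(H) = Mul(Add(-45, Mul(2, H)), Add(230, H, Mul(20, Pow(H, 2)))) (Function('n')(H) = Mul(Add(H, Mul(Add(Add(Pow(H, 2), Mul(H, H)), 23), 10)), Add(H, Add(-25, -20, H))) = Mul(Add(H, Mul(Add(Add(Pow(H, 2), Pow(H, 2)), 23), 10)), Add(H, Add(-45, H))) = Mul(Add(H, Mul(Add(Mul(2, Pow(H, 2)), 23), 10)), Add(-45, Mul(2, H))) = Mul(Add(H, Mul(Add(23, Mul(2, Pow(H, 2))), 10)), Add(-45, Mul(2, H))) = Mul(Add(H, Add(230, Mul(20, Pow(H, 2)))), Add(-45, Mul(2, H))) = Mul(Add(230, H, Mul(20, Pow(H, 2))), Add(-45, Mul(2, H))) = Mul(Add(-45, Mul(2, H)), Add(230, H, Mul(20, Pow(H, 2)))))
Pow(Add(-102089, Function('n')(540)), Rational(1, 2)) = Pow(Add(-102089, Add(-10350, Mul(-898, Pow(540, 2)), Mul(40, Pow(540, 3)), Mul(415, 540))), Rational(1, 2)) = Pow(Add(-102089, Add(-10350, Mul(-898, 291600), Mul(40, 157464000), 224100)), Rational(1, 2)) = Pow(Add(-102089, Add(-10350, -261856800, 6298560000, 224100)), Rational(1, 2)) = Pow(Add(-102089, 6036916950), Rational(1, 2)) = Pow(6036814861, Rational(1, 2))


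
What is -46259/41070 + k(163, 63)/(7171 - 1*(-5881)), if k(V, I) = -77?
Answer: -303467429/268022820 ≈ -1.1322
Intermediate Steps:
-46259/41070 + k(163, 63)/(7171 - 1*(-5881)) = -46259/41070 - 77/(7171 - 1*(-5881)) = -46259*1/41070 - 77/(7171 + 5881) = -46259/41070 - 77/13052 = -303467429/268022820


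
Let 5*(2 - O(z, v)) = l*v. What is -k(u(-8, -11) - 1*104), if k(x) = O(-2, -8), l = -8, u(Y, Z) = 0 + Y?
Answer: 54/5 ≈ 10.800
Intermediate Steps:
u(Y, Z) = Y
O(z, v) = 2 + 8*v/5 (O(z, v) = 2 - (-8)*v/5 = 2 + 8*v/5)
k(x) = -54/5 (k(x) = 2 + (8/5)*(-8) = 2 - 64/5 = -54/5)
-k(u(-8, -11) - 1*104) = -1*(-54/5) = 54/5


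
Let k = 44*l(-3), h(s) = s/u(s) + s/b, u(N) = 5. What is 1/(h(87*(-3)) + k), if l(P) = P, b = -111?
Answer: -185/33642 ≈ -0.0054991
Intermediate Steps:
h(s) = 106*s/555 (h(s) = s/5 + s/(-111) = s*(1/5) + s*(-1/111) = s/5 - s/111 = 106*s/555)
k = -132 (k = 44*(-3) = -132)
1/(h(87*(-3)) + k) = 1/(106*(87*(-3))/555 - 132) = 1/((106/555)*(-261) - 132) = 1/(-9222/185 - 132) = 1/(-33642/185) = -185/33642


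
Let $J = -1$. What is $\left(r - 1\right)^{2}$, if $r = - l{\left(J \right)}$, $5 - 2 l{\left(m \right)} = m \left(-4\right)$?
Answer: $\frac{9}{4} \approx 2.25$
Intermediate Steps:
$l{\left(m \right)} = \frac{5}{2} + 2 m$ ($l{\left(m \right)} = \frac{5}{2} - \frac{m \left(-4\right)}{2} = \frac{5}{2} - \frac{\left(-4\right) m}{2} = \frac{5}{2} + 2 m$)
$r = - \frac{1}{2}$ ($r = - (\frac{5}{2} + 2 \left(-1\right)) = - (\frac{5}{2} - 2) = \left(-1\right) \frac{1}{2} = - \frac{1}{2} \approx -0.5$)
$\left(r - 1\right)^{2} = \left(- \frac{1}{2} - 1\right)^{2} = \left(- \frac{3}{2}\right)^{2} = \frac{9}{4}$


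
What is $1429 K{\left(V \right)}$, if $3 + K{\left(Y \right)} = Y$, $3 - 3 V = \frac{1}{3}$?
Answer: $- \frac{27151}{9} \approx -3016.8$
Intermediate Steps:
$V = \frac{8}{9}$ ($V = 1 - \frac{1}{3 \cdot 3} = 1 - \frac{1}{9} = \frac{8}{9} \approx 0.88889$)
$K{\left(Y \right)} = -3 + Y$
$1429 K{\left(V \right)} = 1429 \left(-3 + \frac{8}{9}\right) = 1429 \left(- \frac{19}{9}\right) = - \frac{27151}{9}$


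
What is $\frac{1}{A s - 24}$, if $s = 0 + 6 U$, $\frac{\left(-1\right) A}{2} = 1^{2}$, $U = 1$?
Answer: $- \frac{1}{36} \approx -0.027778$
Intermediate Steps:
$A = -2$ ($A = - 2 \cdot 1^{2} = \left(-2\right) 1 = -2$)
$s = 6$ ($s = 0 + 6 \cdot 1 = 0 + 6 = 6$)
$\frac{1}{A s - 24} = \frac{1}{\left(-2\right) 6 - 24} = \frac{1}{-12 - 24} = \frac{1}{-36} = - \frac{1}{36}$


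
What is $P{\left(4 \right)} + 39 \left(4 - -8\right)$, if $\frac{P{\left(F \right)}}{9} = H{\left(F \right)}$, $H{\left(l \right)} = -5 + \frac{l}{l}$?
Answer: $432$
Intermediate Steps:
$H{\left(l \right)} = -4$ ($H{\left(l \right)} = -5 + 1 = -4$)
$P{\left(F \right)} = -36$ ($P{\left(F \right)} = 9 \left(-4\right) = -36$)
$P{\left(4 \right)} + 39 \left(4 - -8\right) = -36 + 39 \left(4 - -8\right) = -36 + 39 \left(4 + 8\right) = -36 + 39 \cdot 12 = -36 + 468 = 432$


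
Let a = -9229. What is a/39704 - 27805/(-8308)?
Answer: 3833191/1230824 ≈ 3.1143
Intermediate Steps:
a/39704 - 27805/(-8308) = -9229/39704 - 27805/(-8308) = -9229*1/39704 - 27805*(-1/8308) = -9229/39704 + 415/124 = 3833191/1230824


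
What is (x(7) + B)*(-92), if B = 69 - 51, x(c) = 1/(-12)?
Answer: -4945/3 ≈ -1648.3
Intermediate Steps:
x(c) = -1/12
B = 18
(x(7) + B)*(-92) = (-1/12 + 18)*(-92) = (215/12)*(-92) = -4945/3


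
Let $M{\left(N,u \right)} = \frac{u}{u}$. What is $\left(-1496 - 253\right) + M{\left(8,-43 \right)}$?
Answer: $-1748$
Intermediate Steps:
$M{\left(N,u \right)} = 1$
$\left(-1496 - 253\right) + M{\left(8,-43 \right)} = \left(-1496 - 253\right) + 1 = -1749 + 1 = -1748$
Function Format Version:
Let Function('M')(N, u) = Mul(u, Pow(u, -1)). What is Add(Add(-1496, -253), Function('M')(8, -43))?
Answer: -1748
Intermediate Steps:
Function('M')(N, u) = 1
Add(Add(-1496, -253), Function('M')(8, -43)) = Add(Add(-1496, -253), 1) = Add(-1749, 1) = -1748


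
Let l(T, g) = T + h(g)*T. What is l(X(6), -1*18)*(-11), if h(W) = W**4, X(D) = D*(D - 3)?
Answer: -20785446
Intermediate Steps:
X(D) = D*(-3 + D)
l(T, g) = T + T*g**4 (l(T, g) = T + g**4*T = T + T*g**4)
l(X(6), -1*18)*(-11) = ((6*(-3 + 6))*(1 + (-1*18)**4))*(-11) = ((6*3)*(1 + (-18)**4))*(-11) = (18*(1 + 104976))*(-11) = (18*104977)*(-11) = 1889586*(-11) = -20785446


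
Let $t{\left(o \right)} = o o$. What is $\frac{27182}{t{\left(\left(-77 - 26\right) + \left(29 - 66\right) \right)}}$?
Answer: $\frac{13591}{9800} \approx 1.3868$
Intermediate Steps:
$t{\left(o \right)} = o^{2}$
$\frac{27182}{t{\left(\left(-77 - 26\right) + \left(29 - 66\right) \right)}} = \frac{27182}{\left(\left(-77 - 26\right) + \left(29 - 66\right)\right)^{2}} = \frac{27182}{\left(-103 + \left(29 - 66\right)\right)^{2}} = \frac{27182}{\left(-103 - 37\right)^{2}} = \frac{27182}{\left(-140\right)^{2}} = \frac{27182}{19600} = 27182 \cdot \frac{1}{19600} = \frac{13591}{9800}$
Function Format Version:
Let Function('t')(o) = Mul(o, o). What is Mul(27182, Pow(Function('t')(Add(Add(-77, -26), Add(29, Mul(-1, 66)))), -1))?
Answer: Rational(13591, 9800) ≈ 1.3868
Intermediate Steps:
Function('t')(o) = Pow(o, 2)
Mul(27182, Pow(Function('t')(Add(Add(-77, -26), Add(29, Mul(-1, 66)))), -1)) = Mul(27182, Pow(Pow(Add(Add(-77, -26), Add(29, Mul(-1, 66))), 2), -1)) = Mul(27182, Pow(Pow(Add(-103, Add(29, -66)), 2), -1)) = Mul(27182, Pow(Pow(Add(-103, -37), 2), -1)) = Mul(27182, Pow(Pow(-140, 2), -1)) = Mul(27182, Pow(19600, -1)) = Mul(27182, Rational(1, 19600)) = Rational(13591, 9800)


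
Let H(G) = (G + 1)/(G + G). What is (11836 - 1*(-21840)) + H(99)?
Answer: 3333974/99 ≈ 33677.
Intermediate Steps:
H(G) = (1 + G)/(2*G) (H(G) = (1 + G)/((2*G)) = (1 + G)*(1/(2*G)) = (1 + G)/(2*G))
(11836 - 1*(-21840)) + H(99) = (11836 - 1*(-21840)) + (½)*(1 + 99)/99 = (11836 + 21840) + (½)*(1/99)*100 = 33676 + 50/99 = 3333974/99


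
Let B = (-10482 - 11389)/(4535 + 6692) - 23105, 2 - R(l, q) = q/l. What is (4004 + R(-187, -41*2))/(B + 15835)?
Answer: -8409472080/15267084107 ≈ -0.55082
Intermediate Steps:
R(l, q) = 2 - q/l
B = -259421706/11227 (B = -21871/11227 - 23105 = -259421706/11227 ≈ -23107.)
(4004 + R(-187, -41*2))/(B + 15835) = (4004 + (2 - 1*(-41*2)/(-187)))/(-259421706/11227 + 15835) = (4004 + (2 - 1*(-82)*(-1/187)))/(-81642161/11227) = (4004 + (2 - 82/187))*(-11227/81642161) = (4004 + 292/187)*(-11227/81642161) = (749040/187)*(-11227/81642161) = -8409472080/15267084107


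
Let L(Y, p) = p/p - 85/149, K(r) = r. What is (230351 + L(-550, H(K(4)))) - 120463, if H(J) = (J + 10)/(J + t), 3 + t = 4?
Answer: 16373376/149 ≈ 1.0989e+5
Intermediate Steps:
t = 1 (t = -3 + 4 = 1)
H(J) = (10 + J)/(1 + J) (H(J) = (J + 10)/(J + 1) = (10 + J)/(1 + J))
L(Y, p) = 64/149 (L(Y, p) = 1 - 85*1/149 = 1 - 85/149 = 64/149)
(230351 + L(-550, H(K(4)))) - 120463 = (230351 + 64/149) - 120463 = 34322363/149 - 120463 = 16373376/149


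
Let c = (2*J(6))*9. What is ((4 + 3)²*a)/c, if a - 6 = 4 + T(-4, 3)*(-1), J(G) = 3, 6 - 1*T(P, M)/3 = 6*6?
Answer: 2450/27 ≈ 90.741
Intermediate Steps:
T(P, M) = -90 (T(P, M) = 18 - 18*6 = 18 - 3*36 = 18 - 108 = -90)
a = 100 (a = 6 + (4 - 90*(-1)) = 6 + (4 + 90) = 6 + 94 = 100)
c = 54 (c = (2*3)*9 = 6*9 = 54)
((4 + 3)²*a)/c = ((4 + 3)²*100)/54 = (7²*100)*(1/54) = (49*100)*(1/54) = 4900*(1/54) = 2450/27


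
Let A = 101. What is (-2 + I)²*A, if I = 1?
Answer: 101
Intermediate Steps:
(-2 + I)²*A = (-2 + 1)²*101 = (-1)²*101 = 1*101 = 101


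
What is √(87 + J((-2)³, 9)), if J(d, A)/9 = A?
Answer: 2*√42 ≈ 12.961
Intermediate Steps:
J(d, A) = 9*A
√(87 + J((-2)³, 9)) = √(87 + 9*9) = √(87 + 81) = √168 = 2*√42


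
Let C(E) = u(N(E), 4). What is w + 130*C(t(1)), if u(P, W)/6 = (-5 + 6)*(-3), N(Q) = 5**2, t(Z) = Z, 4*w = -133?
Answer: -9493/4 ≈ -2373.3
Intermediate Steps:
w = -133/4 (w = (1/4)*(-133) = -133/4 ≈ -33.250)
N(Q) = 25
u(P, W) = -18 (u(P, W) = 6*((-5 + 6)*(-3)) = 6*(1*(-3)) = 6*(-3) = -18)
C(E) = -18
w + 130*C(t(1)) = -133/4 + 130*(-18) = -133/4 - 2340 = -9493/4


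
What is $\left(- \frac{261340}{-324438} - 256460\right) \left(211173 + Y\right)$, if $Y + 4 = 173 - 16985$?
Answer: $- \frac{8085747601382990}{162219} \approx -4.9845 \cdot 10^{10}$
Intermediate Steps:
$Y = -16816$ ($Y = -4 + \left(173 - 16985\right) = -4 - 16812 = -16816$)
$\left(- \frac{261340}{-324438} - 256460\right) \left(211173 + Y\right) = \left(- \frac{261340}{-324438} - 256460\right) \left(211173 - 16816\right) = \left(\left(-261340\right) \left(- \frac{1}{324438}\right) - 256460\right) 194357 = \left(\frac{130670}{162219} - 256460\right) 194357 = \left(- \frac{41602554070}{162219}\right) 194357 = - \frac{8085747601382990}{162219}$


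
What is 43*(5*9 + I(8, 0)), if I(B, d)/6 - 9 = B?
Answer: 6321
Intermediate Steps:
I(B, d) = 54 + 6*B
43*(5*9 + I(8, 0)) = 43*(5*9 + (54 + 6*8)) = 43*(45 + (54 + 48)) = 43*(45 + 102) = 43*147 = 6321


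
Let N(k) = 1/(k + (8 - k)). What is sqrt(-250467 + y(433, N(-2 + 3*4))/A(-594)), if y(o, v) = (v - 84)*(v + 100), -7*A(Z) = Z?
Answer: 7*I*sqrt(11781714)/48 ≈ 500.57*I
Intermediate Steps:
A(Z) = -Z/7
N(k) = 1/8
y(o, v) = (-84 + v)*(100 + v)
sqrt(-250467 + y(433, N(-2 + 3*4))/A(-594)) = sqrt(-250467 + (-8400 + (1/8)**2 + 16*(1/8))/((-1/7*(-594)))) = sqrt(-250467 + (-8400 + 1/64 + 2)/(594/7)) = sqrt(-250467 - 537471/64*7/594) = sqrt(-250467 - 38003/384) = sqrt(-96217331/384) = 7*I*sqrt(11781714)/48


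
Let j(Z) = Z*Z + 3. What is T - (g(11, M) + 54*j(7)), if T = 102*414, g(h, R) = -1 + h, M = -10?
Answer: 39410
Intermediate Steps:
j(Z) = 3 + Z² (j(Z) = Z² + 3 = 3 + Z²)
T = 42228
T - (g(11, M) + 54*j(7)) = 42228 - ((-1 + 11) + 54*(3 + 7²)) = 42228 - (10 + 54*(3 + 49)) = 42228 - (10 + 54*52) = 42228 - (10 + 2808) = 42228 - 1*2818 = 42228 - 2818 = 39410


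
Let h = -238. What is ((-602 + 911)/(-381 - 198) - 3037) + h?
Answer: -632178/193 ≈ -3275.5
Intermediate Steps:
((-602 + 911)/(-381 - 198) - 3037) + h = ((-602 + 911)/(-381 - 198) - 3037) - 238 = (309/(-579) - 3037) - 238 = (309*(-1/579) - 3037) - 238 = (-103/193 - 3037) - 238 = -586244/193 - 238 = -632178/193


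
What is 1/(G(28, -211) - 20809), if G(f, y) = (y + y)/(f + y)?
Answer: -183/3807625 ≈ -4.8061e-5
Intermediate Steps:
G(f, y) = 2*y/(f + y) (G(f, y) = (2*y)/(f + y) = 2*y/(f + y))
1/(G(28, -211) - 20809) = 1/(2*(-211)/(28 - 211) - 20809) = 1/(2*(-211)/(-183) - 20809) = 1/(2*(-211)*(-1/183) - 20809) = 1/(422/183 - 20809) = 1/(-3807625/183) = -183/3807625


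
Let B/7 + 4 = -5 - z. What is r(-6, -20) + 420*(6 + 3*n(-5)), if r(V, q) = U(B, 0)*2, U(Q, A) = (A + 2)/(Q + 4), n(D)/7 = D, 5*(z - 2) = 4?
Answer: -16340960/393 ≈ -41580.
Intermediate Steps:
z = 14/5 (z = 2 + (⅕)*4 = 2 + ⅘ = 14/5 ≈ 2.8000)
n(D) = 7*D
B = -413/5 (B = -28 + 7*(-5 - 1*14/5) = -28 + 7*(-5 - 14/5) = -28 + 7*(-39/5) = -28 - 273/5 = -413/5 ≈ -82.600)
U(Q, A) = (2 + A)/(4 + Q)
r(V, q) = -20/393 (r(V, q) = ((2 + 0)/(4 - 413/5))*2 = (2/(-393/5))*2 = -5/393*2*2 = -10/393*2 = -20/393)
r(-6, -20) + 420*(6 + 3*n(-5)) = -20/393 + 420*(6 + 3*(7*(-5))) = -20/393 + 420*(6 + 3*(-35)) = -20/393 + 420*(6 - 105) = -20/393 + 420*(-99) = -20/393 - 41580 = -16340960/393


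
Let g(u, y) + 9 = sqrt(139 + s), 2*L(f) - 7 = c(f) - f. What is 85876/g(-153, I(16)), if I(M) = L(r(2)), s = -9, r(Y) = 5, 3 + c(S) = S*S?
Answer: 110412/7 + 12268*sqrt(130)/7 ≈ 35756.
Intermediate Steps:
c(S) = -3 + S**2 (c(S) = -3 + S*S = -3 + S**2)
L(f) = 2 + f**2/2 - f/2 (L(f) = 7/2 + ((-3 + f**2) - f)/2 = 7/2 + (-3 + f**2 - f)/2 = 7/2 + (-3/2 + f**2/2 - f/2) = 2 + f**2/2 - f/2)
I(M) = 12 (I(M) = 2 + (1/2)*5**2 - 1/2*5 = 2 + (1/2)*25 - 5/2 = 2 + 25/2 - 5/2 = 12)
g(u, y) = -9 + sqrt(130) (g(u, y) = -9 + sqrt(139 - 9) = -9 + sqrt(130))
85876/g(-153, I(16)) = 85876/(-9 + sqrt(130))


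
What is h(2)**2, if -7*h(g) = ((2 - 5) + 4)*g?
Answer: 4/49 ≈ 0.081633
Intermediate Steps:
h(g) = -g/7 (h(g) = -((2 - 5) + 4)*g/7 = -(-3 + 4)*g/7 = -g/7)
h(2)**2 = (-1/7*2)**2 = (-2/7)**2 = 4/49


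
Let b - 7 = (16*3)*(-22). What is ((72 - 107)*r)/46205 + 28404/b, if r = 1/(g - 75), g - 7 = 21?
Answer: -12336616765/455609023 ≈ -27.077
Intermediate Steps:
g = 28 (g = 7 + 21 = 28)
r = -1/47 (r = 1/(28 - 75) = 1/(-47) = -1/47 ≈ -0.021277)
b = -1049 (b = 7 + (16*3)*(-22) = 7 + 48*(-22) = 7 - 1056 = -1049)
((72 - 107)*r)/46205 + 28404/b = ((72 - 107)*(-1/47))/46205 + 28404/(-1049) = -35*(-1/47)*(1/46205) + 28404*(-1/1049) = (35/47)*(1/46205) - 28404/1049 = 7/434327 - 28404/1049 = -12336616765/455609023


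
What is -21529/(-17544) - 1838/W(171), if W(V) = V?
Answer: -9521471/1000008 ≈ -9.5214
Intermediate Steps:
-21529/(-17544) - 1838/W(171) = -21529/(-17544) - 1838/171 = -21529*(-1/17544) - 1838*1/171 = 21529/17544 - 1838/171 = -9521471/1000008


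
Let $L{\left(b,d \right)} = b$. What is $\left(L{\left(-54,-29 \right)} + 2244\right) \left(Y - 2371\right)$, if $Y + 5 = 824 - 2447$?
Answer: $-8757810$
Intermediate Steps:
$Y = -1628$ ($Y = -5 + \left(824 - 2447\right) = -5 - 1623 = -1628$)
$\left(L{\left(-54,-29 \right)} + 2244\right) \left(Y - 2371\right) = \left(-54 + 2244\right) \left(-1628 - 2371\right) = 2190 \left(-3999\right) = -8757810$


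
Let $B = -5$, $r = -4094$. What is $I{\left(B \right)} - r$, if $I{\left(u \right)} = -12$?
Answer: $4082$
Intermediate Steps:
$I{\left(B \right)} - r = -12 - -4094 = -12 + 4094 = 4082$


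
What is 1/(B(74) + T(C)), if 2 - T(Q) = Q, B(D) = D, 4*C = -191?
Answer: 4/495 ≈ 0.0080808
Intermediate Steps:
C = -191/4 (C = (¼)*(-191) = -191/4 ≈ -47.750)
T(Q) = 2 - Q
1/(B(74) + T(C)) = 1/(74 + (2 - 1*(-191/4))) = 1/(74 + (2 + 191/4)) = 1/(74 + 199/4) = 1/(495/4) = 4/495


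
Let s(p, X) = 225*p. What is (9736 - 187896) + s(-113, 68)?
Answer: -203585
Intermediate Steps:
(9736 - 187896) + s(-113, 68) = (9736 - 187896) + 225*(-113) = -178160 - 25425 = -203585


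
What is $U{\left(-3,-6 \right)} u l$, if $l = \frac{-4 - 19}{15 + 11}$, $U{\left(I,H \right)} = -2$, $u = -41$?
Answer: $- \frac{943}{13} \approx -72.538$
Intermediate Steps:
$l = - \frac{23}{26} \approx -0.88461$
$U{\left(-3,-6 \right)} u l = \left(-2\right) \left(-41\right) \left(- \frac{23}{26}\right) = 82 \left(- \frac{23}{26}\right) = - \frac{943}{13}$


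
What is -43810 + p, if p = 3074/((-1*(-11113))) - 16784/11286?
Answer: -2747429884504/62710659 ≈ -43811.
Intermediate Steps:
p = -75913714/62710659 (p = 3074/11113 - 16784*1/11286 = 3074*(1/11113) - 8392/5643 = 3074/11113 - 8392/5643 = -75913714/62710659 ≈ -1.2105)
-43810 + p = -43810 - 75913714/62710659 = -2747429884504/62710659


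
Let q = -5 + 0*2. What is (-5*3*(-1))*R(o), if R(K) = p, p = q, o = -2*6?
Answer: -75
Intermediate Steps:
o = -12
q = -5 (q = -5 + 0 = -5)
p = -5
R(K) = -5
(-5*3*(-1))*R(o) = (-5*3*(-1))*(-5) = -15*(-1)*(-5) = 15*(-5) = -75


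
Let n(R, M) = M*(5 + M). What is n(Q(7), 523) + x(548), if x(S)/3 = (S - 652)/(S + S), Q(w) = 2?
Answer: 37831689/137 ≈ 2.7614e+5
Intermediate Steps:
x(S) = 3*(-652 + S)/(2*S) (x(S) = 3*((S - 652)/(S + S)) = 3*((-652 + S)/((2*S))) = 3*((-652 + S)*(1/(2*S))) = 3*((-652 + S)/(2*S)) = 3*(-652 + S)/(2*S))
n(Q(7), 523) + x(548) = 523*(5 + 523) + (3/2 - 978/548) = 523*528 + (3/2 - 978*1/548) = 276144 + (3/2 - 489/274) = 276144 - 39/137 = 37831689/137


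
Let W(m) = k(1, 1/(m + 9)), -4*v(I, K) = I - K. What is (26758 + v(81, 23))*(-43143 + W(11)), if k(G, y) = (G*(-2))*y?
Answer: -23075949897/20 ≈ -1.1538e+9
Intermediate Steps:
v(I, K) = -I/4 + K/4 (v(I, K) = -(I - K)/4 = -I/4 + K/4)
k(G, y) = -2*G*y (k(G, y) = (-2*G)*y = -2*G*y)
W(m) = -2/(9 + m) (W(m) = -2*1/(m + 9) = -2*1/(9 + m) = -2/(9 + m))
(26758 + v(81, 23))*(-43143 + W(11)) = (26758 + (-¼*81 + (¼)*23))*(-43143 - 2/(9 + 11)) = (26758 + (-81/4 + 23/4))*(-43143 - 2/20) = (26758 - 29/2)*(-43143 - 2*1/20) = 53487*(-43143 - ⅒)/2 = (53487/2)*(-431431/10) = -23075949897/20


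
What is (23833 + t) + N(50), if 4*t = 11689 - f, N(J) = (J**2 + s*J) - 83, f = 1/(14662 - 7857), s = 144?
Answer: 247513161/6805 ≈ 36372.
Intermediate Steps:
f = 1/6805 ≈ 0.00014695
N(J) = -83 + J**2 + 144*J (N(J) = (J**2 + 144*J) - 83 = -83 + J**2 + 144*J)
t = 19885911/6805 (t = (11689 - 1*1/6805)/4 = (11689 - 1/6805)/4 = (1/4)*(79543644/6805) = 19885911/6805 ≈ 2922.3)
(23833 + t) + N(50) = (23833 + 19885911/6805) + (-83 + 50**2 + 144*50) = 182069476/6805 + (-83 + 2500 + 7200) = 182069476/6805 + 9617 = 247513161/6805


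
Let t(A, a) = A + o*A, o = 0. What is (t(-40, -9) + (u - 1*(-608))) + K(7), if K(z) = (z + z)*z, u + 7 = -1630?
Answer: -971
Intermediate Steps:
u = -1637 (u = -7 - 1630 = -1637)
K(z) = 2*z² (K(z) = (2*z)*z = 2*z²)
t(A, a) = A (t(A, a) = A + 0*A = A + 0 = A)
(t(-40, -9) + (u - 1*(-608))) + K(7) = (-40 + (-1637 - 1*(-608))) + 2*7² = (-40 + (-1637 + 608)) + 2*49 = (-40 - 1029) + 98 = -1069 + 98 = -971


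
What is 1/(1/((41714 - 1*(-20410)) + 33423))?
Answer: 95547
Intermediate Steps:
1/(1/((41714 - 1*(-20410)) + 33423)) = 1/(1/((41714 + 20410) + 33423)) = 1/(1/(62124 + 33423)) = 1/(1/95547) = 95547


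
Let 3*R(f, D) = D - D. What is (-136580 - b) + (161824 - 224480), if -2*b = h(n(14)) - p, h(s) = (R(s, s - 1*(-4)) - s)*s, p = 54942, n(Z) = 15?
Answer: -453639/2 ≈ -2.2682e+5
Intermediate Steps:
R(f, D) = 0 (R(f, D) = (D - D)/3 = (1/3)*0 = 0)
h(s) = -s**2 (h(s) = (0 - s)*s = (-s)*s = -s**2)
b = 55167/2 (b = -(-1*15**2 - 1*54942)/2 = -(-1*225 - 54942)/2 = -(-225 - 54942)/2 = -1/2*(-55167) = 55167/2 ≈ 27584.)
(-136580 - b) + (161824 - 224480) = (-136580 - 1*55167/2) + (161824 - 224480) = (-136580 - 55167/2) - 62656 = -328327/2 - 62656 = -453639/2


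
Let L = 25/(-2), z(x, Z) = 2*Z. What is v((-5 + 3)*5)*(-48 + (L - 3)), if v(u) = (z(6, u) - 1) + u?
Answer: 3937/2 ≈ 1968.5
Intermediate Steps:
v(u) = -1 + 3*u (v(u) = (2*u - 1) + u = (-1 + 2*u) + u = -1 + 3*u)
L = -25/2 (L = 25*(-½) = -25/2 ≈ -12.500)
v((-5 + 3)*5)*(-48 + (L - 3)) = (-1 + 3*((-5 + 3)*5))*(-48 + (-25/2 - 3)) = (-1 + 3*(-2*5))*(-48 - 31/2) = (-1 + 3*(-10))*(-127/2) = (-1 - 30)*(-127/2) = -31*(-127/2) = 3937/2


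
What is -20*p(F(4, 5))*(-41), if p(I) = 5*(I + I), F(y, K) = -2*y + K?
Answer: -24600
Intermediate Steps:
F(y, K) = K - 2*y
p(I) = 10*I (p(I) = 5*(2*I) = 10*I)
-20*p(F(4, 5))*(-41) = -200*(5 - 2*4)*(-41) = -200*(5 - 8)*(-41) = -200*(-3)*(-41) = -20*(-30)*(-41) = 600*(-41) = -24600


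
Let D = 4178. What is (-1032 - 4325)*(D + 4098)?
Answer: -44334532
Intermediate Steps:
(-1032 - 4325)*(D + 4098) = (-1032 - 4325)*(4178 + 4098) = -5357*8276 = -44334532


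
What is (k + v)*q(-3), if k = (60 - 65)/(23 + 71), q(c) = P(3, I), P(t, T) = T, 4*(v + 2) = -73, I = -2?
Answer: 3817/94 ≈ 40.606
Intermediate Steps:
v = -81/4 (v = -2 + (¼)*(-73) = -2 - 73/4 = -81/4 ≈ -20.250)
q(c) = -2
k = -5/94 ≈ -0.053191
(k + v)*q(-3) = (-5/94 - 81/4)*(-2) = -3817/188*(-2) = 3817/94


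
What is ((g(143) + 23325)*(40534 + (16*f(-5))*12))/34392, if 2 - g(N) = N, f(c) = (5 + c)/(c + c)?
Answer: 39155844/1433 ≈ 27324.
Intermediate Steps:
f(c) = (5 + c)/(2*c) (f(c) = (5 + c)/((2*c)) = (5 + c)*(1/(2*c)) = (5 + c)/(2*c))
g(N) = 2 - N
((g(143) + 23325)*(40534 + (16*f(-5))*12))/34392 = (((2 - 1*143) + 23325)*(40534 + (16*((½)*(5 - 5)/(-5)))*12))/34392 = (((2 - 143) + 23325)*(40534 + (16*((½)*(-⅕)*0))*12))*(1/34392) = ((-141 + 23325)*(40534 + (16*0)*12))*(1/34392) = (23184*(40534 + 0*12))*(1/34392) = (23184*(40534 + 0))*(1/34392) = (23184*40534)*(1/34392) = 939740256*(1/34392) = 39155844/1433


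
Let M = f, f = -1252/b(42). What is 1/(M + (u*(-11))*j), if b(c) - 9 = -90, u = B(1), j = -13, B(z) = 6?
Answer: 81/70750 ≈ 0.0011449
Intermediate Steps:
u = 6
b(c) = -81 (b(c) = 9 - 90 = -81)
f = 1252/81 (f = -1252/(-81) = -1252*(-1/81) = 1252/81 ≈ 15.457)
M = 1252/81 ≈ 15.457
1/(M + (u*(-11))*j) = 1/(1252/81 + (6*(-11))*(-13)) = 1/(1252/81 - 66*(-13)) = 1/(1252/81 + 858) = 1/(70750/81) = 81/70750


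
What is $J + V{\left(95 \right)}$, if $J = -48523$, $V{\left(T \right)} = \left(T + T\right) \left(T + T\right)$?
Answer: $-12423$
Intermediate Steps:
$V{\left(T \right)} = 4 T^{2}$ ($V{\left(T \right)} = 2 T 2 T = 4 T^{2}$)
$J + V{\left(95 \right)} = -48523 + 4 \cdot 95^{2} = -48523 + 4 \cdot 9025 = -48523 + 36100 = -12423$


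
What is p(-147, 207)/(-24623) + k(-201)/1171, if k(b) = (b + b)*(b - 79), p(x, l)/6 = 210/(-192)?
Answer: 44345161035/461336528 ≈ 96.123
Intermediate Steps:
p(x, l) = -105/16 (p(x, l) = 6*(210/(-192)) = 6*(210*(-1/192)) = 6*(-35/32) = -105/16)
k(b) = 2*b*(-79 + b) (k(b) = (2*b)*(-79 + b) = 2*b*(-79 + b))
p(-147, 207)/(-24623) + k(-201)/1171 = -105/16/(-24623) + (2*(-201)*(-79 - 201))/1171 = -105/16*(-1/24623) + (2*(-201)*(-280))*(1/1171) = 105/393968 + 112560*(1/1171) = 105/393968 + 112560/1171 = 44345161035/461336528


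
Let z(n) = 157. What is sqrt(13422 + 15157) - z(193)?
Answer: -157 + sqrt(28579) ≈ 12.053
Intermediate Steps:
sqrt(13422 + 15157) - z(193) = sqrt(13422 + 15157) - 1*157 = sqrt(28579) - 157 = -157 + sqrt(28579)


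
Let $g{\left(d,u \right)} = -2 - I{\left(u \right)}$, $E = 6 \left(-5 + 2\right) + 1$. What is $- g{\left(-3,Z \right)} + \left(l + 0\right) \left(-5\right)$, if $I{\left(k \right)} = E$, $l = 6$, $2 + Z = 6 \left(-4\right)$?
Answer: $-45$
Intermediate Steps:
$Z = -26$ ($Z = -2 + 6 \left(-4\right) = -2 - 24 = -26$)
$E = -17$ ($E = 6 \left(-3\right) + 1 = -18 + 1 = -17$)
$I{\left(k \right)} = -17$
$g{\left(d,u \right)} = 15$ ($g{\left(d,u \right)} = -2 - -17 = -2 + 17 = 15$)
$- g{\left(-3,Z \right)} + \left(l + 0\right) \left(-5\right) = \left(-1\right) 15 + \left(6 + 0\right) \left(-5\right) = -15 + 6 \left(-5\right) = -15 - 30 = -45$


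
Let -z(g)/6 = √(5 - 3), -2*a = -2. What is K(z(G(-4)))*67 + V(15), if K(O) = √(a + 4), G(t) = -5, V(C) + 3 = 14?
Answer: 11 + 67*√5 ≈ 160.82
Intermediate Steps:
V(C) = 11 (V(C) = -3 + 14 = 11)
a = 1 (a = -½*(-2) = 1)
z(g) = -6*√2 (z(g) = -6*√(5 - 3) = -6*√2)
K(O) = √5 (K(O) = √(1 + 4) = √5)
K(z(G(-4)))*67 + V(15) = √5*67 + 11 = 67*√5 + 11 = 11 + 67*√5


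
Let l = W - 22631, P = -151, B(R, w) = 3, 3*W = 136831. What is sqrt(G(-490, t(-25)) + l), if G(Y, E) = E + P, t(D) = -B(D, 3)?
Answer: 2*sqrt(51357)/3 ≈ 151.08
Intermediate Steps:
W = 136831/3 (W = (1/3)*136831 = 136831/3 ≈ 45610.)
l = 68938/3 (l = 136831/3 - 22631 = 68938/3 ≈ 22979.)
t(D) = -3 (t(D) = -1*3 = -3)
G(Y, E) = -151 + E (G(Y, E) = E - 151 = -151 + E)
sqrt(G(-490, t(-25)) + l) = sqrt((-151 - 3) + 68938/3) = sqrt(-154 + 68938/3) = sqrt(68476/3) = 2*sqrt(51357)/3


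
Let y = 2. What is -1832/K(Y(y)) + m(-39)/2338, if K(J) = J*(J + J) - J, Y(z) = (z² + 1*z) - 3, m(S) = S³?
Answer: -5173001/35070 ≈ -147.50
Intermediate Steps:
Y(z) = -3 + z + z² (Y(z) = (z² + z) - 3 = (z + z²) - 3 = -3 + z + z²)
K(J) = -J + 2*J² (K(J) = J*(2*J) - J = 2*J² - J = -J + 2*J²)
-1832/K(Y(y)) + m(-39)/2338 = -1832*1/((-1 + 2*(-3 + 2 + 2²))*(-3 + 2 + 2²)) + (-39)³/2338 = -1832*1/((-1 + 2*(-3 + 2 + 4))*(-3 + 2 + 4)) - 59319*1/2338 = -1832*1/(3*(-1 + 2*3)) - 59319/2338 = -1832*1/(3*(-1 + 6)) - 59319/2338 = -1832/(3*5) - 59319/2338 = -1832/15 - 59319/2338 = -5173001/35070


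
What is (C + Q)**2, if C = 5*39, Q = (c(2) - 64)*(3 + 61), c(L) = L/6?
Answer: 135466321/9 ≈ 1.5052e+7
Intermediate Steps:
c(L) = L/6 (c(L) = L*(1/6) = L/6)
Q = -12224/3 (Q = ((1/6)*2 - 64)*(3 + 61) = (1/3 - 64)*64 = -191/3*64 = -12224/3 ≈ -4074.7)
C = 195
(C + Q)**2 = (195 - 12224/3)**2 = (-11639/3)**2 = 135466321/9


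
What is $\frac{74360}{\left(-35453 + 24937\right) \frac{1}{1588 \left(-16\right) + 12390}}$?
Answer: $\frac{22000420}{239} \approx 92052.0$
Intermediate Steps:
$\frac{74360}{\left(-35453 + 24937\right) \frac{1}{1588 \left(-16\right) + 12390}} = \frac{74360}{\left(-10516\right) \frac{1}{-25408 + 12390}} = \frac{74360}{\left(-10516\right) \frac{1}{-13018}} = \frac{74360}{\left(-10516\right) \left(- \frac{1}{13018}\right)} = \frac{74360}{\frac{5258}{6509}} = 74360 \cdot \frac{6509}{5258} = \frac{22000420}{239}$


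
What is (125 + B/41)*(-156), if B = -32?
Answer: -794508/41 ≈ -19378.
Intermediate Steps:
(125 + B/41)*(-156) = (125 - 32/41)*(-156) = (5093/41)*(-156) = -794508/41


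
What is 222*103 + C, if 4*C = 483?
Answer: 91947/4 ≈ 22987.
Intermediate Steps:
C = 483/4 (C = (¼)*483 = 483/4 ≈ 120.75)
222*103 + C = 222*103 + 483/4 = 22866 + 483/4 = 91947/4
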